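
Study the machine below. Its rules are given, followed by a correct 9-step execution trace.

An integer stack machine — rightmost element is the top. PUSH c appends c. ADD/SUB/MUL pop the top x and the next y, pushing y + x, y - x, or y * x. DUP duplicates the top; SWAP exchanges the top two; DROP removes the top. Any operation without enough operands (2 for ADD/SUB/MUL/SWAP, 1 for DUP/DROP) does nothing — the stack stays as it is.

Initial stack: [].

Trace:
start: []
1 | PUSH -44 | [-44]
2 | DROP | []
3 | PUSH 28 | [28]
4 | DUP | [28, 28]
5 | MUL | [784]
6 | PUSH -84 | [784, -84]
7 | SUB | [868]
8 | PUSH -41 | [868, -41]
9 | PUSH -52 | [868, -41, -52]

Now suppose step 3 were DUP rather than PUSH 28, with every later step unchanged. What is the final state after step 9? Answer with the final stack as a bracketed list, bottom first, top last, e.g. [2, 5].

[-84, -41, -52]

(re-executing from step 3 with the substitution; state before step 3: [])
3 | DUP | []
4 | DUP | []
5 | MUL | []
6 | PUSH -84 | [-84]
7 | SUB | [-84]
8 | PUSH -41 | [-84, -41]
9 | PUSH -52 | [-84, -41, -52]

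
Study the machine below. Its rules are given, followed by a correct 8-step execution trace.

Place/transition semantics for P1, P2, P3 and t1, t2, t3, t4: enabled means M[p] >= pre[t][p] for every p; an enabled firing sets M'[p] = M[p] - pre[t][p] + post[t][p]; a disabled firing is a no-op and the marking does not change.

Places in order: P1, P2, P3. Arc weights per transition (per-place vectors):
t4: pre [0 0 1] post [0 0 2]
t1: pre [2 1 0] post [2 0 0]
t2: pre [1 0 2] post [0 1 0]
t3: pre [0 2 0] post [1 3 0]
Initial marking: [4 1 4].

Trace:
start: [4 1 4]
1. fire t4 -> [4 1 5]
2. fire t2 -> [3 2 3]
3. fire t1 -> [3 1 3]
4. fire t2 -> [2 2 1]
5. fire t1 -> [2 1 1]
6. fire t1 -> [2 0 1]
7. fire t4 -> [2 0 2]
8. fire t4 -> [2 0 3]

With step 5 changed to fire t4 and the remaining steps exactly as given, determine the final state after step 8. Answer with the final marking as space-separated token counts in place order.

(re-executing from step 5 with the substitution; state before step 5: [2 2 1])
5. fire t4 -> [2 2 2]
6. fire t1 -> [2 1 2]
7. fire t4 -> [2 1 3]
8. fire t4 -> [2 1 4]

2 1 4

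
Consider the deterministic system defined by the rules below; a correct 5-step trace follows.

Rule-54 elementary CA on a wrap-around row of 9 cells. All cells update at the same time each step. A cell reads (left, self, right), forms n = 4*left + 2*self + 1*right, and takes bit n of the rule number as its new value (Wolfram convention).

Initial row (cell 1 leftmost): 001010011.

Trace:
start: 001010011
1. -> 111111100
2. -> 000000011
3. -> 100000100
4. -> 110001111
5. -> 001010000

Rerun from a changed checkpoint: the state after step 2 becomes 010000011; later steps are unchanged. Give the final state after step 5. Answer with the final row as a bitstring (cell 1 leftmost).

101110000

state after step 2 := 010000011
3. -> 111000100
4. -> 000101111
5. -> 101110000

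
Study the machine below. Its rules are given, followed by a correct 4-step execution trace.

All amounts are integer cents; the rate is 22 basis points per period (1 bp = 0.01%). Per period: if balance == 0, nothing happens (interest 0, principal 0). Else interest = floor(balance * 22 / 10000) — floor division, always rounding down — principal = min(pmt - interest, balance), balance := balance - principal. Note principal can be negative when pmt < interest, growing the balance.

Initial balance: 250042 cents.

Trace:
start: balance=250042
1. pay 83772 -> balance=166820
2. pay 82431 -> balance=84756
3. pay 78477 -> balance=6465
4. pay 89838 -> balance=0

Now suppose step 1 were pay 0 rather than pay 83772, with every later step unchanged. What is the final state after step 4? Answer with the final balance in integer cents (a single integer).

967

(re-executing from step 1 with the substitution; state before step 1: balance=250042)
1. pay 0 -> balance=250592
2. pay 82431 -> balance=168712
3. pay 78477 -> balance=90606
4. pay 89838 -> balance=967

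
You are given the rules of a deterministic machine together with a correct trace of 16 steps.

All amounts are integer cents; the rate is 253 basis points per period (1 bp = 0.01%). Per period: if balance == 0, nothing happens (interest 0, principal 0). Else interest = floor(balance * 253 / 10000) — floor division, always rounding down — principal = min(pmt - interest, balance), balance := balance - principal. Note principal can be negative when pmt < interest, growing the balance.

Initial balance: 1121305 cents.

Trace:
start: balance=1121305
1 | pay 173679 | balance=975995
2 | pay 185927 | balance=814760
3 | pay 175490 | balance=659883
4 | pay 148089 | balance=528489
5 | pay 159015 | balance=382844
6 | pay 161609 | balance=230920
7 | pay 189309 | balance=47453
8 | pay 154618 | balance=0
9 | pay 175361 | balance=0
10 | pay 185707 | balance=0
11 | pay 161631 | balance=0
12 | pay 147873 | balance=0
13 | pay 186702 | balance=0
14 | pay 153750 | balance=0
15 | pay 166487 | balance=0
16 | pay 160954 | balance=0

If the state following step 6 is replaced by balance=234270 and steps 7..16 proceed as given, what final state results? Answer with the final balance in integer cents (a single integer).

0

state after step 6 := balance=234270
7 | pay 189309 | balance=50888
8 | pay 154618 | balance=0
9 | pay 175361 | balance=0
10 | pay 185707 | balance=0
11 | pay 161631 | balance=0
12 | pay 147873 | balance=0
13 | pay 186702 | balance=0
14 | pay 153750 | balance=0
15 | pay 166487 | balance=0
16 | pay 160954 | balance=0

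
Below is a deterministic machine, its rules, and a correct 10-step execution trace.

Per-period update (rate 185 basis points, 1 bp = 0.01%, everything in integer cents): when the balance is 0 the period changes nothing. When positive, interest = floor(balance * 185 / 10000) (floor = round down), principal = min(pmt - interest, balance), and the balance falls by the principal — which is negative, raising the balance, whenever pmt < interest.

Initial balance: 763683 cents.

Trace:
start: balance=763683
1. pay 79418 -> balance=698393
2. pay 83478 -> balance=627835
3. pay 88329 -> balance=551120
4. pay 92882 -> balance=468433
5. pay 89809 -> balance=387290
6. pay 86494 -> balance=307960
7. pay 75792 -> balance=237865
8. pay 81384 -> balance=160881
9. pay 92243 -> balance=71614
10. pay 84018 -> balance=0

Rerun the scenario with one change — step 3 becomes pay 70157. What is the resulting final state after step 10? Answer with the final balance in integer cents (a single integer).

9580

(re-executing from step 3 with the substitution; state before step 3: balance=627835)
3. pay 70157 -> balance=569292
4. pay 92882 -> balance=486941
5. pay 89809 -> balance=406140
6. pay 86494 -> balance=327159
7. pay 75792 -> balance=257419
8. pay 81384 -> balance=180797
9. pay 92243 -> balance=91898
10. pay 84018 -> balance=9580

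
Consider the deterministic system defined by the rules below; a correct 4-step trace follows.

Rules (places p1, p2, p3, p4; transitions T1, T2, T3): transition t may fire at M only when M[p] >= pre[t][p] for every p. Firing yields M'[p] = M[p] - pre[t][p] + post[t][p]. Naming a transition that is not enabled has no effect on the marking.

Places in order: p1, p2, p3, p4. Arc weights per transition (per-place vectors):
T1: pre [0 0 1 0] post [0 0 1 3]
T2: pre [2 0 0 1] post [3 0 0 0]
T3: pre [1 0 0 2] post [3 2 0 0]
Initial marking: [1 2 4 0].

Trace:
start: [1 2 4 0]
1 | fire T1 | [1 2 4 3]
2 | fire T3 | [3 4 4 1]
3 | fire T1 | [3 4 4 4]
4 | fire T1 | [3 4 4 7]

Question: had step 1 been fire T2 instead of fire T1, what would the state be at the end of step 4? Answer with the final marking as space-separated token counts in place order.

1 2 4 6

(re-executing from step 1 with the substitution; state before step 1: [1 2 4 0])
1 | fire T2 | [1 2 4 0]
2 | fire T3 | [1 2 4 0]
3 | fire T1 | [1 2 4 3]
4 | fire T1 | [1 2 4 6]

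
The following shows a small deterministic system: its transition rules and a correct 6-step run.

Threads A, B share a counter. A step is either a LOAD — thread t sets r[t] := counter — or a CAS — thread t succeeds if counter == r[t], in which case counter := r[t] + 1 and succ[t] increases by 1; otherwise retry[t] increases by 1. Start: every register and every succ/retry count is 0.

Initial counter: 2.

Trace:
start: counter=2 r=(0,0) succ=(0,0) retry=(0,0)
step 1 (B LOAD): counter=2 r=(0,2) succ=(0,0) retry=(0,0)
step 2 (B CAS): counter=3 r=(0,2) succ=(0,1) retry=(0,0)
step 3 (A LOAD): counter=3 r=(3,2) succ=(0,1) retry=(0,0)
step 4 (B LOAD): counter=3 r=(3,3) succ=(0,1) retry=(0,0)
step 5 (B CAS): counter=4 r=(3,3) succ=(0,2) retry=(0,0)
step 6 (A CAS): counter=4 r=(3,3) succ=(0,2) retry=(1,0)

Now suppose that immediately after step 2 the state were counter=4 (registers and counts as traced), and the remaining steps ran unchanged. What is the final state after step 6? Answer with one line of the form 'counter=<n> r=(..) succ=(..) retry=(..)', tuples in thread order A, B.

state after step 2 := counter=4 r=(0,2) succ=(0,1) retry=(0,0)
step 3 (A LOAD): counter=4 r=(4,2) succ=(0,1) retry=(0,0)
step 4 (B LOAD): counter=4 r=(4,4) succ=(0,1) retry=(0,0)
step 5 (B CAS): counter=5 r=(4,4) succ=(0,2) retry=(0,0)
step 6 (A CAS): counter=5 r=(4,4) succ=(0,2) retry=(1,0)

counter=5 r=(4,4) succ=(0,2) retry=(1,0)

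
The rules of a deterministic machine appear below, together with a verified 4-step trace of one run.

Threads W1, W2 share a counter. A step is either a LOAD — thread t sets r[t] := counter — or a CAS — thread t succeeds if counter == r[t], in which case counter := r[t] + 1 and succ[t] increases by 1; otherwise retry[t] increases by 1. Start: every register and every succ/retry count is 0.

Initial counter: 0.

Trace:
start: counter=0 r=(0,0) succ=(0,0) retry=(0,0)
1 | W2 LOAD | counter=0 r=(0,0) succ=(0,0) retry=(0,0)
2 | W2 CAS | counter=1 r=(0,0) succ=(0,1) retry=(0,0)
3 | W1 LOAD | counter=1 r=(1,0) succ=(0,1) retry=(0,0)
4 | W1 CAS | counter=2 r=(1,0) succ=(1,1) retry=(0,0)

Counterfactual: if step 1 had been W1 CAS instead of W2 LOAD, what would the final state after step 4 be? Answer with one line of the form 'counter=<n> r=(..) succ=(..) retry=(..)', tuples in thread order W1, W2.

counter=2 r=(1,0) succ=(2,0) retry=(0,1)

(re-executing from step 1 with the substitution; state before step 1: counter=0 r=(0,0) succ=(0,0) retry=(0,0))
1 | W1 CAS | counter=1 r=(0,0) succ=(1,0) retry=(0,0)
2 | W2 CAS | counter=1 r=(0,0) succ=(1,0) retry=(0,1)
3 | W1 LOAD | counter=1 r=(1,0) succ=(1,0) retry=(0,1)
4 | W1 CAS | counter=2 r=(1,0) succ=(2,0) retry=(0,1)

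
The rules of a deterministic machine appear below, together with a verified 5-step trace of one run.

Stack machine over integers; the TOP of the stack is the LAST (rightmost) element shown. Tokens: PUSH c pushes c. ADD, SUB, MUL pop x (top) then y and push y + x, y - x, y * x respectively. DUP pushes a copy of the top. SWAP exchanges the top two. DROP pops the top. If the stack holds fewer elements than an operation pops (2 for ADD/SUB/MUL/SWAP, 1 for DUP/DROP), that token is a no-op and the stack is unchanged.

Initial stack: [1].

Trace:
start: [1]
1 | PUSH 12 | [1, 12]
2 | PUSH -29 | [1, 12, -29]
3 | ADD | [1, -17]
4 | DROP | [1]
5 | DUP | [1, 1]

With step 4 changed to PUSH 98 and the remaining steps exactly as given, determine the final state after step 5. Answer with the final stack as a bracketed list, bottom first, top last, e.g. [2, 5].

[1, -17, 98, 98]

(re-executing from step 4 with the substitution; state before step 4: [1, -17])
4 | PUSH 98 | [1, -17, 98]
5 | DUP | [1, -17, 98, 98]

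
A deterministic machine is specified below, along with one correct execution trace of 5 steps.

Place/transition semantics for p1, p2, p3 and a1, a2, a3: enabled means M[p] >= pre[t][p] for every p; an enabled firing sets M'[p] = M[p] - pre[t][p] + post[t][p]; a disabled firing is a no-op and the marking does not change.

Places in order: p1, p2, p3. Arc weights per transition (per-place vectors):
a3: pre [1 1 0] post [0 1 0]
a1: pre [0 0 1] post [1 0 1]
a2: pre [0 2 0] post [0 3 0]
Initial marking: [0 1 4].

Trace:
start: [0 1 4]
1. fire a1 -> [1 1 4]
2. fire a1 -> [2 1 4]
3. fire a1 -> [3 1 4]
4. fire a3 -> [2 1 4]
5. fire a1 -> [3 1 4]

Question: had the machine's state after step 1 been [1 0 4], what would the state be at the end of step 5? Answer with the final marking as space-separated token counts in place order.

4 0 4

state after step 1 := [1 0 4]
2. fire a1 -> [2 0 4]
3. fire a1 -> [3 0 4]
4. fire a3 -> [3 0 4]
5. fire a1 -> [4 0 4]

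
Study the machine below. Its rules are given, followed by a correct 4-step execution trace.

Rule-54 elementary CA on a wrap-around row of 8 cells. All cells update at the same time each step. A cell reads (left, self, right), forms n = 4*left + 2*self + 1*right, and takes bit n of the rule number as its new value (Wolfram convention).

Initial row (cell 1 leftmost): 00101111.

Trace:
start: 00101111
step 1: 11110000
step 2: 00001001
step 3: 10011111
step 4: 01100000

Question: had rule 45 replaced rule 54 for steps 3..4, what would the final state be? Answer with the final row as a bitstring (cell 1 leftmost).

11011001

(re-executing steps 3..4 under rule 45; state before step 3: 00001001)
step 3: 01101001
step 4: 11011001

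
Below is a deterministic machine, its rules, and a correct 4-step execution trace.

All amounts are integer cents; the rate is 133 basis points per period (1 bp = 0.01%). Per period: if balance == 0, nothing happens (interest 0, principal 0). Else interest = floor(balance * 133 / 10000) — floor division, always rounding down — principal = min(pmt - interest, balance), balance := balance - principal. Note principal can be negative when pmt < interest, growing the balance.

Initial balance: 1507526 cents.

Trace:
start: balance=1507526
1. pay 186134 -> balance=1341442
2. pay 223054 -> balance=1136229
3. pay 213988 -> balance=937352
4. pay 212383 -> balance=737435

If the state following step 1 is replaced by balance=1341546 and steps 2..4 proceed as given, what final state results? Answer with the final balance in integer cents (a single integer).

737544

state after step 1 := balance=1341546
2. pay 223054 -> balance=1136334
3. pay 213988 -> balance=937459
4. pay 212383 -> balance=737544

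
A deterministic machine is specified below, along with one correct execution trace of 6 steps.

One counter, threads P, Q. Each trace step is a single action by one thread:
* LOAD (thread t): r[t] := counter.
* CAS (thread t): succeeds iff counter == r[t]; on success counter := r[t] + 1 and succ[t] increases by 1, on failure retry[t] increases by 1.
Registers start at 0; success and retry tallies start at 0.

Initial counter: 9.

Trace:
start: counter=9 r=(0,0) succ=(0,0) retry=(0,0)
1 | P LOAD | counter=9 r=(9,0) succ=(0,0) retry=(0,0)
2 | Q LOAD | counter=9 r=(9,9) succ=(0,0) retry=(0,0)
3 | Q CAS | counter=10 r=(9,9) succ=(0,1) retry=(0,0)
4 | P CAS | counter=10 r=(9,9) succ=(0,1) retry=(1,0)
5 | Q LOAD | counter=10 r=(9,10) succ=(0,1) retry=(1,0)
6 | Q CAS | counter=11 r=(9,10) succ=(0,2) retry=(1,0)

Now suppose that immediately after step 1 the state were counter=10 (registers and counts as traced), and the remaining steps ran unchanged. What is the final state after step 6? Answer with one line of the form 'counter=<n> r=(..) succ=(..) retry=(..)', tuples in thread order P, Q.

state after step 1 := counter=10 r=(9,0) succ=(0,0) retry=(0,0)
2 | Q LOAD | counter=10 r=(9,10) succ=(0,0) retry=(0,0)
3 | Q CAS | counter=11 r=(9,10) succ=(0,1) retry=(0,0)
4 | P CAS | counter=11 r=(9,10) succ=(0,1) retry=(1,0)
5 | Q LOAD | counter=11 r=(9,11) succ=(0,1) retry=(1,0)
6 | Q CAS | counter=12 r=(9,11) succ=(0,2) retry=(1,0)

counter=12 r=(9,11) succ=(0,2) retry=(1,0)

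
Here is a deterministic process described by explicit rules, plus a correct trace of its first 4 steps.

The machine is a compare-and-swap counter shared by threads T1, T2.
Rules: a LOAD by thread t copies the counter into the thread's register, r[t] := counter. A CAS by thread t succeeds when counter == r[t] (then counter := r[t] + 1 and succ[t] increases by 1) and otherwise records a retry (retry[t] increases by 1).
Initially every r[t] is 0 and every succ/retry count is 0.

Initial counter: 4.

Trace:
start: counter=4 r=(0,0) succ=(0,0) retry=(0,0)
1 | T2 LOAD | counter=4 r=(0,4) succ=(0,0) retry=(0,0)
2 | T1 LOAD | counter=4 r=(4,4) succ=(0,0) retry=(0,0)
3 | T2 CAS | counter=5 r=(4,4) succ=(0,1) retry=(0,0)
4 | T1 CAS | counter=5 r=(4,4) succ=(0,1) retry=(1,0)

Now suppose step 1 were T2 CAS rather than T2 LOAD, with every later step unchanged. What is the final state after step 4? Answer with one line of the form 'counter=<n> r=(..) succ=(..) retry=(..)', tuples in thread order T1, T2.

counter=5 r=(4,0) succ=(1,0) retry=(0,2)

(re-executing from step 1 with the substitution; state before step 1: counter=4 r=(0,0) succ=(0,0) retry=(0,0))
1 | T2 CAS | counter=4 r=(0,0) succ=(0,0) retry=(0,1)
2 | T1 LOAD | counter=4 r=(4,0) succ=(0,0) retry=(0,1)
3 | T2 CAS | counter=4 r=(4,0) succ=(0,0) retry=(0,2)
4 | T1 CAS | counter=5 r=(4,0) succ=(1,0) retry=(0,2)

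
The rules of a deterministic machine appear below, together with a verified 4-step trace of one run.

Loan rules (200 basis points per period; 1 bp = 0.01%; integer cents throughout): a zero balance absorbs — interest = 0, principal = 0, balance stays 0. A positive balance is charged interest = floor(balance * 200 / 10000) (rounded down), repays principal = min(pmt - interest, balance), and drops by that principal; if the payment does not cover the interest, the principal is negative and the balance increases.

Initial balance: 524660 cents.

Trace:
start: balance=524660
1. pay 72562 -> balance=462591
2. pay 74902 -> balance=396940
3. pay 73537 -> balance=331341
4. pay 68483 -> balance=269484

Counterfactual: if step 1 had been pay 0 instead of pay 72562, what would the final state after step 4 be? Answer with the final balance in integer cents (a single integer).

346489

(re-executing from step 1 with the substitution; state before step 1: balance=524660)
1. pay 0 -> balance=535153
2. pay 74902 -> balance=470954
3. pay 73537 -> balance=406836
4. pay 68483 -> balance=346489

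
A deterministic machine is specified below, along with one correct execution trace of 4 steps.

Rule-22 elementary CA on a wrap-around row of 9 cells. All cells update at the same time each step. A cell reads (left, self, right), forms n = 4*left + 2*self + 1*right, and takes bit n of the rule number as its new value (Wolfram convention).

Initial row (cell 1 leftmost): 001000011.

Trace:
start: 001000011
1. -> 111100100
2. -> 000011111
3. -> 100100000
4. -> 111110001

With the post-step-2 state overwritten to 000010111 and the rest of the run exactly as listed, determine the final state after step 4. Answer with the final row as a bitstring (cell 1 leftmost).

111001001

state after step 2 := 000010111
3. -> 100110000
4. -> 111001001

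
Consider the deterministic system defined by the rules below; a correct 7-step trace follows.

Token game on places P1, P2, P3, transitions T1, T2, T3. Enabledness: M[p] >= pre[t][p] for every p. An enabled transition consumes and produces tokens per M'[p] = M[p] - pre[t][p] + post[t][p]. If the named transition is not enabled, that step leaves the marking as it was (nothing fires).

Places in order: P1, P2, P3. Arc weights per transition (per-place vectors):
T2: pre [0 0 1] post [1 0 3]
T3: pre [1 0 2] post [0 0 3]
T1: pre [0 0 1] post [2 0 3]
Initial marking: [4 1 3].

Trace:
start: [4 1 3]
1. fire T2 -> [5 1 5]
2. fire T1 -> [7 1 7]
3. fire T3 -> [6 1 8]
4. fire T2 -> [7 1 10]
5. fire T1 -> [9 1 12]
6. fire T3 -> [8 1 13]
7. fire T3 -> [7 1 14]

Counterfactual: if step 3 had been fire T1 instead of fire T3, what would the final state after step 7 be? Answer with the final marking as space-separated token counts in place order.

(re-executing from step 3 with the substitution; state before step 3: [7 1 7])
3. fire T1 -> [9 1 9]
4. fire T2 -> [10 1 11]
5. fire T1 -> [12 1 13]
6. fire T3 -> [11 1 14]
7. fire T3 -> [10 1 15]

10 1 15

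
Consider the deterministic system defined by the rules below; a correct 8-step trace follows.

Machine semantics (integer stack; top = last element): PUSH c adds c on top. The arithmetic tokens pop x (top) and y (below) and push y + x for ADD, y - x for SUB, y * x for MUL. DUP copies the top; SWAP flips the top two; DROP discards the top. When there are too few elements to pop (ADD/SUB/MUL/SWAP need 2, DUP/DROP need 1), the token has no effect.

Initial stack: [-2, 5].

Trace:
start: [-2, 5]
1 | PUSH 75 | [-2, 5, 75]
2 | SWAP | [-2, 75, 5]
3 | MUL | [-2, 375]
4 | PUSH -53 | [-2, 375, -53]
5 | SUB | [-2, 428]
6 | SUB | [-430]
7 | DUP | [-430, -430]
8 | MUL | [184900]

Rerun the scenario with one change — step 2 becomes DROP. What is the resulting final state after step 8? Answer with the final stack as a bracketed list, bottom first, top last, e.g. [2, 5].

[1849]

(re-executing from step 2 with the substitution; state before step 2: [-2, 5, 75])
2 | DROP | [-2, 5]
3 | MUL | [-10]
4 | PUSH -53 | [-10, -53]
5 | SUB | [43]
6 | SUB | [43]
7 | DUP | [43, 43]
8 | MUL | [1849]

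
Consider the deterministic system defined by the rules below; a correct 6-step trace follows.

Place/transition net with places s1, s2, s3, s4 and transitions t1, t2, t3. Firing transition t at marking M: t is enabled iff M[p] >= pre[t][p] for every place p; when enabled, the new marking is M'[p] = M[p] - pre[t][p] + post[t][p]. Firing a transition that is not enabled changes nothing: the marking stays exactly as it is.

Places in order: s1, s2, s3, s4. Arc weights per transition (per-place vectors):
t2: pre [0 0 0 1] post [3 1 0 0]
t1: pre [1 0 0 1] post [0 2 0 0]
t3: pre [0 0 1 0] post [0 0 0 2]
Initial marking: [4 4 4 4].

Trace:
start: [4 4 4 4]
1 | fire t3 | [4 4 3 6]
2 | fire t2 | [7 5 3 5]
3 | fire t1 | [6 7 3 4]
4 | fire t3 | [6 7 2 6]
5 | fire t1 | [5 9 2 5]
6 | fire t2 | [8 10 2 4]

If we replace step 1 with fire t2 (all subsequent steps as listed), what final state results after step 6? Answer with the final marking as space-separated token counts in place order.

11 11 3 1

(re-executing from step 1 with the substitution; state before step 1: [4 4 4 4])
1 | fire t2 | [7 5 4 3]
2 | fire t2 | [10 6 4 2]
3 | fire t1 | [9 8 4 1]
4 | fire t3 | [9 8 3 3]
5 | fire t1 | [8 10 3 2]
6 | fire t2 | [11 11 3 1]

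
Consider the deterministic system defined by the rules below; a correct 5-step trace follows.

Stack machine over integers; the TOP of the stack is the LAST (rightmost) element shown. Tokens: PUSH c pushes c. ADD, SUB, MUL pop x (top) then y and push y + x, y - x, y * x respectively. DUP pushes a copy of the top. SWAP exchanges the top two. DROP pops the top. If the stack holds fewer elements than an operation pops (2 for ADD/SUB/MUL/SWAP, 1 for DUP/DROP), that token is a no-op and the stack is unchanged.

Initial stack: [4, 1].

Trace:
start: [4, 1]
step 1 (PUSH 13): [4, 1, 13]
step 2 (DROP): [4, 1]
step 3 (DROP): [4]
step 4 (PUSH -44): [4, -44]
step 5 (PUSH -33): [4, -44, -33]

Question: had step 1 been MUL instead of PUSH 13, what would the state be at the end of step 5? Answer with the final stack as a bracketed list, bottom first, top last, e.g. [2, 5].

(re-executing from step 1 with the substitution; state before step 1: [4, 1])
step 1 (MUL): [4]
step 2 (DROP): []
step 3 (DROP): []
step 4 (PUSH -44): [-44]
step 5 (PUSH -33): [-44, -33]

[-44, -33]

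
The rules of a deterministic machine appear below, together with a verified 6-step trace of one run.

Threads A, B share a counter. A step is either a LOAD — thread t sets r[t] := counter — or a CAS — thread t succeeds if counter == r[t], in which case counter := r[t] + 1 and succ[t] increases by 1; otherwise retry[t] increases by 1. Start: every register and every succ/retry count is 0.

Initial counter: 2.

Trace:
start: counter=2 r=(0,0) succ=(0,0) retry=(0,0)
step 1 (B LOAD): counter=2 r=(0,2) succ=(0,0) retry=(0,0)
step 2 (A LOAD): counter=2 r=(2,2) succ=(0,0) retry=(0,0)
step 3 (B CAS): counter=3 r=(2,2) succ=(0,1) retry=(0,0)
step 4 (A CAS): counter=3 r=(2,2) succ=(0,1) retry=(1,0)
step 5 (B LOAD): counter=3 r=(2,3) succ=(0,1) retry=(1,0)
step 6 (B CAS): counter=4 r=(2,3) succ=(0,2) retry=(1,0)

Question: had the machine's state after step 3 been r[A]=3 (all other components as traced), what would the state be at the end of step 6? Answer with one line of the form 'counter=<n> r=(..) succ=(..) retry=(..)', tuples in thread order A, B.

counter=5 r=(3,4) succ=(1,2) retry=(0,0)

state after step 3 := counter=3 r=(3,2) succ=(0,1) retry=(0,0)
step 4 (A CAS): counter=4 r=(3,2) succ=(1,1) retry=(0,0)
step 5 (B LOAD): counter=4 r=(3,4) succ=(1,1) retry=(0,0)
step 6 (B CAS): counter=5 r=(3,4) succ=(1,2) retry=(0,0)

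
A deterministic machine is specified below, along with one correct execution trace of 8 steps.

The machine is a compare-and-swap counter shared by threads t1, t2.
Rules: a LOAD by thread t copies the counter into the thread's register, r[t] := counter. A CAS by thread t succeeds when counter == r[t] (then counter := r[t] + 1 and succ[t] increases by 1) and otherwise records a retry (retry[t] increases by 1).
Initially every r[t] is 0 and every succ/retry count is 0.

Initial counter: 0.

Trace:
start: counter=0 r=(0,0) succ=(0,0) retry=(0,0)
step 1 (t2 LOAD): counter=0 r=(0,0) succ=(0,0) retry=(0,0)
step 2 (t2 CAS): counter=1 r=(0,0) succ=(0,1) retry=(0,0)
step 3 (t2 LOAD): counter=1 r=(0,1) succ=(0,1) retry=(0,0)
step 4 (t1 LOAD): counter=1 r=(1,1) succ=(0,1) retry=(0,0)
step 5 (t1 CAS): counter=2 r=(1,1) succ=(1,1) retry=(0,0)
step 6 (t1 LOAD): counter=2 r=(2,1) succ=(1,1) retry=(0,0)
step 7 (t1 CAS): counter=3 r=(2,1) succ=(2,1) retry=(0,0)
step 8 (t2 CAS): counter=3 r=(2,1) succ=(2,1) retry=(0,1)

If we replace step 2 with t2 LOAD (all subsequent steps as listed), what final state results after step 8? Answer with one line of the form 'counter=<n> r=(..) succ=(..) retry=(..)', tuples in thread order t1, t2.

(re-executing from step 2 with the substitution; state before step 2: counter=0 r=(0,0) succ=(0,0) retry=(0,0))
step 2 (t2 LOAD): counter=0 r=(0,0) succ=(0,0) retry=(0,0)
step 3 (t2 LOAD): counter=0 r=(0,0) succ=(0,0) retry=(0,0)
step 4 (t1 LOAD): counter=0 r=(0,0) succ=(0,0) retry=(0,0)
step 5 (t1 CAS): counter=1 r=(0,0) succ=(1,0) retry=(0,0)
step 6 (t1 LOAD): counter=1 r=(1,0) succ=(1,0) retry=(0,0)
step 7 (t1 CAS): counter=2 r=(1,0) succ=(2,0) retry=(0,0)
step 8 (t2 CAS): counter=2 r=(1,0) succ=(2,0) retry=(0,1)

counter=2 r=(1,0) succ=(2,0) retry=(0,1)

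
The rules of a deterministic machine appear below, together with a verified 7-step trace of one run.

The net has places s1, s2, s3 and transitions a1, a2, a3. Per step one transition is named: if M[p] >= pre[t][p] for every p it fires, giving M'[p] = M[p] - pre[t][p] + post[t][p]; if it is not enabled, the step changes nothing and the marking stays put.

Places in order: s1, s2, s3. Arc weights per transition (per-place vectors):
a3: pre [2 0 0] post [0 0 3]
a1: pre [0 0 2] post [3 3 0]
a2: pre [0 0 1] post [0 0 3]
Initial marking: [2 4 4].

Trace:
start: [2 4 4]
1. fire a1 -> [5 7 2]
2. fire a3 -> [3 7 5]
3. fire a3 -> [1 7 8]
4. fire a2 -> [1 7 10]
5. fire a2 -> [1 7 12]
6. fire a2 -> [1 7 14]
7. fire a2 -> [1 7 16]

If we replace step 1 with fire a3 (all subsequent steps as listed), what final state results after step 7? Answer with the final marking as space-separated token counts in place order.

0 4 15

(re-executing from step 1 with the substitution; state before step 1: [2 4 4])
1. fire a3 -> [0 4 7]
2. fire a3 -> [0 4 7]
3. fire a3 -> [0 4 7]
4. fire a2 -> [0 4 9]
5. fire a2 -> [0 4 11]
6. fire a2 -> [0 4 13]
7. fire a2 -> [0 4 15]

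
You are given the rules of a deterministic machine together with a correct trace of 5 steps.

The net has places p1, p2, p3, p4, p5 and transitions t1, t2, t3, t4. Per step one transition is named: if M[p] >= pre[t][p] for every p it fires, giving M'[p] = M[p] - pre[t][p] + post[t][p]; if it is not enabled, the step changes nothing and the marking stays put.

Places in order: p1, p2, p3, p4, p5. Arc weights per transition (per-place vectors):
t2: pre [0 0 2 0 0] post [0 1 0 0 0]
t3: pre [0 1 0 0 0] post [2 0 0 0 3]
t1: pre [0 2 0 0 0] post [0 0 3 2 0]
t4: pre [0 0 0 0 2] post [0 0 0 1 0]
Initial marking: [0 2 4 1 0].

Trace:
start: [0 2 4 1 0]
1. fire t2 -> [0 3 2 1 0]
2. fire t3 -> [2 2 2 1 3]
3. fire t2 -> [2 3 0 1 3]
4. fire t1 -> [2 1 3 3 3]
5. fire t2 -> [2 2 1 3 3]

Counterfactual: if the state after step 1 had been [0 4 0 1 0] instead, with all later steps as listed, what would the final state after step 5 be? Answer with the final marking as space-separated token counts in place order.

2 2 1 3 3

state after step 1 := [0 4 0 1 0]
2. fire t3 -> [2 3 0 1 3]
3. fire t2 -> [2 3 0 1 3]
4. fire t1 -> [2 1 3 3 3]
5. fire t2 -> [2 2 1 3 3]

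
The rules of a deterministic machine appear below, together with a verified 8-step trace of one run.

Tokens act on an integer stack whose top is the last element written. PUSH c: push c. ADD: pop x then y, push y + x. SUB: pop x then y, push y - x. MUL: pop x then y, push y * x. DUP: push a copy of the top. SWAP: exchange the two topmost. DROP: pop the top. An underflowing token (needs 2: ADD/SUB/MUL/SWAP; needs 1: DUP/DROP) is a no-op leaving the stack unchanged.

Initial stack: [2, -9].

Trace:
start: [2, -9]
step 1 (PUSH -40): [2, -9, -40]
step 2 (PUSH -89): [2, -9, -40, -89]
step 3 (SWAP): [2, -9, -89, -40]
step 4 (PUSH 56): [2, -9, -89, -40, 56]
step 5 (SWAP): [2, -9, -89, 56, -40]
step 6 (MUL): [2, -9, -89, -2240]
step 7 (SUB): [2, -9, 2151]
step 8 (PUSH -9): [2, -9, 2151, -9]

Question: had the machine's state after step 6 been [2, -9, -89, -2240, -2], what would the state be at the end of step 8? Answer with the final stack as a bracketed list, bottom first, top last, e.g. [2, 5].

state after step 6 := [2, -9, -89, -2240, -2]
step 7 (SUB): [2, -9, -89, -2238]
step 8 (PUSH -9): [2, -9, -89, -2238, -9]

[2, -9, -89, -2238, -9]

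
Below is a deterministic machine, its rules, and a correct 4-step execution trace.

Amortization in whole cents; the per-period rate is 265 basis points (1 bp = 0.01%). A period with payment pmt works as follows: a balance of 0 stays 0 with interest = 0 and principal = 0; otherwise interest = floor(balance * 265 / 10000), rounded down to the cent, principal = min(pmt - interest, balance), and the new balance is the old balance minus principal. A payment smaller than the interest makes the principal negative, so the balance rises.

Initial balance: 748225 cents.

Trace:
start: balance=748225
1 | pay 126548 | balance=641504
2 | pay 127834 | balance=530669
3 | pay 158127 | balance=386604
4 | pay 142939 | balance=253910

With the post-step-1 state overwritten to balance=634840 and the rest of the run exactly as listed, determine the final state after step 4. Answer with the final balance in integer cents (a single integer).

246702

state after step 1 := balance=634840
2 | pay 127834 | balance=523829
3 | pay 158127 | balance=379583
4 | pay 142939 | balance=246702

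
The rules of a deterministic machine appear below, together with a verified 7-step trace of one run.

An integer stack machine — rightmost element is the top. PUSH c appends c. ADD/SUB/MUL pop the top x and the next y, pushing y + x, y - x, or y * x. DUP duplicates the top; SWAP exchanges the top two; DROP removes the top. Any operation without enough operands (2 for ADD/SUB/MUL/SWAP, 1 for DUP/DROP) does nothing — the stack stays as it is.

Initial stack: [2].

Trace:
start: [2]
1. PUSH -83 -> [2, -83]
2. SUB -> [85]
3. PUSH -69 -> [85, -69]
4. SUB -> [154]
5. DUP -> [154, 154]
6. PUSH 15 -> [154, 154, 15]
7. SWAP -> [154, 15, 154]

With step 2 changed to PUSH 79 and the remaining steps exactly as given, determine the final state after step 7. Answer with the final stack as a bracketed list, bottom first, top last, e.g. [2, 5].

[2, -83, 148, 15, 148]

(re-executing from step 2 with the substitution; state before step 2: [2, -83])
2. PUSH 79 -> [2, -83, 79]
3. PUSH -69 -> [2, -83, 79, -69]
4. SUB -> [2, -83, 148]
5. DUP -> [2, -83, 148, 148]
6. PUSH 15 -> [2, -83, 148, 148, 15]
7. SWAP -> [2, -83, 148, 15, 148]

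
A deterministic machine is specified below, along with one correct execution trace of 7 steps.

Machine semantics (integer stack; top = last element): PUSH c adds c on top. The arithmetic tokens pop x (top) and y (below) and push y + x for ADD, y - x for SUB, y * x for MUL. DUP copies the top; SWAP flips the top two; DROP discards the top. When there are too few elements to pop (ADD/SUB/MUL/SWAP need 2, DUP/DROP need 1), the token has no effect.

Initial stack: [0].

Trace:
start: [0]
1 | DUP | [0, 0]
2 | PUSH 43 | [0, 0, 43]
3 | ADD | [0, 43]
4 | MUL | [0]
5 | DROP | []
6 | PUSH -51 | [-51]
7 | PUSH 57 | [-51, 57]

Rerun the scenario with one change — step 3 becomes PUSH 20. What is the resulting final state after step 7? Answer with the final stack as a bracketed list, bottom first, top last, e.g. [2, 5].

(re-executing from step 3 with the substitution; state before step 3: [0, 0, 43])
3 | PUSH 20 | [0, 0, 43, 20]
4 | MUL | [0, 0, 860]
5 | DROP | [0, 0]
6 | PUSH -51 | [0, 0, -51]
7 | PUSH 57 | [0, 0, -51, 57]

[0, 0, -51, 57]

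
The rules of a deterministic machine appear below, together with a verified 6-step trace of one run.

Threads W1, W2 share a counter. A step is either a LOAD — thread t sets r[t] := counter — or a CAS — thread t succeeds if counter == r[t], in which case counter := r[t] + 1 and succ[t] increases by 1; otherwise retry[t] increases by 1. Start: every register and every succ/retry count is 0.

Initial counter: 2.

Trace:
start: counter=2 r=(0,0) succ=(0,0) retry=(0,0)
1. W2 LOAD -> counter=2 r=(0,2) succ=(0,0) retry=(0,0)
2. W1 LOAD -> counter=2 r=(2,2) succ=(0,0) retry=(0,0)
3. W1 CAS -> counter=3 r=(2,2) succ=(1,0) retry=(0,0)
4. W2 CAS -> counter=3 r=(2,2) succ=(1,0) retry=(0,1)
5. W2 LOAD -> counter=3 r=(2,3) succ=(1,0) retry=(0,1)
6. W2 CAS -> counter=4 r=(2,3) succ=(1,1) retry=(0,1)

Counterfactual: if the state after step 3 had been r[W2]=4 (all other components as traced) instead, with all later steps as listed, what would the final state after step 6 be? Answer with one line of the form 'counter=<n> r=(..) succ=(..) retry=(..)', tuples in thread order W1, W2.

counter=4 r=(2,3) succ=(1,1) retry=(0,1)

state after step 3 := counter=3 r=(2,4) succ=(1,0) retry=(0,0)
4. W2 CAS -> counter=3 r=(2,4) succ=(1,0) retry=(0,1)
5. W2 LOAD -> counter=3 r=(2,3) succ=(1,0) retry=(0,1)
6. W2 CAS -> counter=4 r=(2,3) succ=(1,1) retry=(0,1)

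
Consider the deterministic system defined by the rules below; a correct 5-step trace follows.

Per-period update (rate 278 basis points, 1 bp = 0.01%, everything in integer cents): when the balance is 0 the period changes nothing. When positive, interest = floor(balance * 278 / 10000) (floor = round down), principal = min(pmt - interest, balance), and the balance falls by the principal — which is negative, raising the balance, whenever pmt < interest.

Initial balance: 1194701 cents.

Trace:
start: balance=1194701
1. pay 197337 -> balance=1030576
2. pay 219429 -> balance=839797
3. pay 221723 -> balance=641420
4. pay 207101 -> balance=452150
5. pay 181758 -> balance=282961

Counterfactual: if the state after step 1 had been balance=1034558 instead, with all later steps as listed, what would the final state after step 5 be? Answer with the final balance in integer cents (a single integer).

287404

state after step 1 := balance=1034558
2. pay 219429 -> balance=843889
3. pay 221723 -> balance=645626
4. pay 207101 -> balance=456473
5. pay 181758 -> balance=287404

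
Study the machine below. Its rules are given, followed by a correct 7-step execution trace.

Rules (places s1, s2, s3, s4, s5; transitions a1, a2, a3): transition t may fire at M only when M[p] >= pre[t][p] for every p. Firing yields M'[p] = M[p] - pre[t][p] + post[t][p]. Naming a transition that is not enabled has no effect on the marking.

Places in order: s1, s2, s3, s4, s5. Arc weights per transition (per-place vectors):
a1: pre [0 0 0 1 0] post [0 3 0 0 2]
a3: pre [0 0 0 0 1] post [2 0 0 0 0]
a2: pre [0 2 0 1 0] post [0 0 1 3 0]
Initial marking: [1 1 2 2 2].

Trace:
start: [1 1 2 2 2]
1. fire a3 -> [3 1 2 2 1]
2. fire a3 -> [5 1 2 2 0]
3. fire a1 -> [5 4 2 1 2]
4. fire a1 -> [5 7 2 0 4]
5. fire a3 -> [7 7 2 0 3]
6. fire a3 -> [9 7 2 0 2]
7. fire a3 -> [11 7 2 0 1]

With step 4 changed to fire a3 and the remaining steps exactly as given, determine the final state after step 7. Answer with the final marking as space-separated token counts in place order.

9 4 2 1 0

(re-executing from step 4 with the substitution; state before step 4: [5 4 2 1 2])
4. fire a3 -> [7 4 2 1 1]
5. fire a3 -> [9 4 2 1 0]
6. fire a3 -> [9 4 2 1 0]
7. fire a3 -> [9 4 2 1 0]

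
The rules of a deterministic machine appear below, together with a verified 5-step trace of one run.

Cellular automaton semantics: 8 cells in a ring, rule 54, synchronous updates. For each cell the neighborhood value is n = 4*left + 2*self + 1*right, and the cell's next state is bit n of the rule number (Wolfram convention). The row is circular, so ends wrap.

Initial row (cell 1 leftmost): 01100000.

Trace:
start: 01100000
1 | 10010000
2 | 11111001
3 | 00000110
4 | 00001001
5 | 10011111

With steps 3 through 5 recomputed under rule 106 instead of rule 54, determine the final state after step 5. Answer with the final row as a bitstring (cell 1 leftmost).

(re-executing steps 3..5 under rule 106; state before step 3: 11111001)
3 | 00001011
4 | 00010111
5 | 00101101

00101101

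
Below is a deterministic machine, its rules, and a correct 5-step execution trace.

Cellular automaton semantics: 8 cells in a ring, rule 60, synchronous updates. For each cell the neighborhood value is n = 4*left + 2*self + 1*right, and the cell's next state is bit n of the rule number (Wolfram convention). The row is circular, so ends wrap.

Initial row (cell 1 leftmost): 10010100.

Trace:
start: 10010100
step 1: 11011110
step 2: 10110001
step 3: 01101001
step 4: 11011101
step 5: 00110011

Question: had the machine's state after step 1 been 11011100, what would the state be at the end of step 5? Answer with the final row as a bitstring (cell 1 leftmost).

00010001

state after step 1 := 11011100
step 2: 10110010
step 3: 11101011
step 4: 00011110
step 5: 00010001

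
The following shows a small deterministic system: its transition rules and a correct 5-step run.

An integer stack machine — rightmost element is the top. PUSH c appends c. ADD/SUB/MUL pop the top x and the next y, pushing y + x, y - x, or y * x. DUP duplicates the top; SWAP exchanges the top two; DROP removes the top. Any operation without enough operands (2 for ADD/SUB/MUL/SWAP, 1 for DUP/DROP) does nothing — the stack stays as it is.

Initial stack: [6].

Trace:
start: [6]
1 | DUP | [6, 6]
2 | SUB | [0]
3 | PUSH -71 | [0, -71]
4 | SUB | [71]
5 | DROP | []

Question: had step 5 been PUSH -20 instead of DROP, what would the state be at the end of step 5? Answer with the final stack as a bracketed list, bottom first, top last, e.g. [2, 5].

(re-executing from step 5 with the substitution; state before step 5: [71])
5 | PUSH -20 | [71, -20]

[71, -20]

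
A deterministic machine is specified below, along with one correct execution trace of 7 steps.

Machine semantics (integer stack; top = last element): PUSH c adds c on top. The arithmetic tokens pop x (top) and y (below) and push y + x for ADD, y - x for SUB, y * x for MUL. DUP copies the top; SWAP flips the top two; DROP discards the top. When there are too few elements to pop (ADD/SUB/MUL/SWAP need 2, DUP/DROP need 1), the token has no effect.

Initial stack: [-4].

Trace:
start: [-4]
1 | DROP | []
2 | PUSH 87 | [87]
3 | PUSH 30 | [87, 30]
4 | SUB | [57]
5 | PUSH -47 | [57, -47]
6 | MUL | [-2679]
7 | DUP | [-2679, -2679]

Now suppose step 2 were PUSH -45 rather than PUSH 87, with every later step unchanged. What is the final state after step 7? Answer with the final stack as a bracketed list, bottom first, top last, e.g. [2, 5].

(re-executing from step 2 with the substitution; state before step 2: [])
2 | PUSH -45 | [-45]
3 | PUSH 30 | [-45, 30]
4 | SUB | [-75]
5 | PUSH -47 | [-75, -47]
6 | MUL | [3525]
7 | DUP | [3525, 3525]

[3525, 3525]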